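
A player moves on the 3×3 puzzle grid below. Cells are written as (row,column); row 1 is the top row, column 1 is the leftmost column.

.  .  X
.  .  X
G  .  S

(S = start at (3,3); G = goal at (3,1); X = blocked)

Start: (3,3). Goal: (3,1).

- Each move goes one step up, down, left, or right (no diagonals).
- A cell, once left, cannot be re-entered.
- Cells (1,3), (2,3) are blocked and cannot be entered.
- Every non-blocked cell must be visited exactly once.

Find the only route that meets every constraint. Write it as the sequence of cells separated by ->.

(3,3) -> (3,2) -> (2,2) -> (1,2) -> (1,1) -> (2,1) -> (3,1)

Need to visit all 7 open cells exactly once, starting at (3,3) and ending at (3,1).
Cell (1,1) has only two open neighbours ((2,1) and (1,2)), so the path must pass straight through it: one of those is the cell it's entered from and the other is where it exits.
Route from (3,3): left to (3,2), 2× up (reaching (1,2)), left to (1,1), 2× down (reaching (3,1)) — 6 moves in all.
Check: all 7 open cells covered.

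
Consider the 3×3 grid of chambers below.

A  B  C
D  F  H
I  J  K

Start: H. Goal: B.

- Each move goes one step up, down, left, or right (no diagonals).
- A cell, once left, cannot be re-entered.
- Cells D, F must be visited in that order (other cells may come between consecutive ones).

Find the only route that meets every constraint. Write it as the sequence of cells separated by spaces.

H K J I D F B

The waypoints must appear in the order D, F, with no cell reused.
Route from H: down 1 to K, left 2 to I, up 1 to D, right 1 to F, up 1 to B — 6 moves in all.
Check: order respected (D at step 4, F at step 5).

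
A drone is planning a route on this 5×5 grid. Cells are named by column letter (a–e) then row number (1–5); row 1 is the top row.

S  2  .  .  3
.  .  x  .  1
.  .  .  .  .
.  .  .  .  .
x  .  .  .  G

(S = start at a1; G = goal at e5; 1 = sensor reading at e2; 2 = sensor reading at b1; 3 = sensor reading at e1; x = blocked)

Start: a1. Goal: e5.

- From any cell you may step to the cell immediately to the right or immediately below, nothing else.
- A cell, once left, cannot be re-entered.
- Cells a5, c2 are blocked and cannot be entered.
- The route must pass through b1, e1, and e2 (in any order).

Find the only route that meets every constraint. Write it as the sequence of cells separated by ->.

Moves only go right or down, so the column and row indices never decrease.
Route from a1: right 4 to e1, down 4 to e5 — 8 moves in all.
Check: all required cells visited.

a1 -> b1 -> c1 -> d1 -> e1 -> e2 -> e3 -> e4 -> e5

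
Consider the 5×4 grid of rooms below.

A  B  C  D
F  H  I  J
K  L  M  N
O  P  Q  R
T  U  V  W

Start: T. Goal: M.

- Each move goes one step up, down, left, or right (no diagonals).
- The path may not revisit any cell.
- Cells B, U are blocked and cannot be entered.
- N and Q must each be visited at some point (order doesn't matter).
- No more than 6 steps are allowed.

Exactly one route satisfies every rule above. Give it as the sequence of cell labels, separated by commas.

T, O, P, Q, R, N, M

Any route must reach N and Q and still end at M within 6 moves, so the order of the required stops is forced.
Route from T: up 1 to O, right 3 to R, up 1 to N, left 1 to M — 6 moves in all.
Check: all required cells visited; 6 ≤ 6 moves.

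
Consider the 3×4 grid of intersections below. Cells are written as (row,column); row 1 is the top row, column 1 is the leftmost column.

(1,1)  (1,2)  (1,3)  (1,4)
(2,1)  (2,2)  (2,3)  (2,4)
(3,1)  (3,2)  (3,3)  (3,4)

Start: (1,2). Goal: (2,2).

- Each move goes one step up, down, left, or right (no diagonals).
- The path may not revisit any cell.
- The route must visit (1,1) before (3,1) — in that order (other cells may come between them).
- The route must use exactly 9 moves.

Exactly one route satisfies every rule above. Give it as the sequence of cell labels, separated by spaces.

(1,2) (1,1) (2,1) (3,1) (3,2) (3,3) (3,4) (2,4) (2,3) (2,2)

The waypoints must appear in the order (1,1), (3,1), with no cell reused.
Route from (1,2): left 1 to (1,1), down 2 to (3,1), right 3 to (3,4), up 1 to (2,4), left 2 to (2,2) — 9 moves in all.
Check: order respected ((1,1) at step 1, (3,1) at step 3); 9 moves as required.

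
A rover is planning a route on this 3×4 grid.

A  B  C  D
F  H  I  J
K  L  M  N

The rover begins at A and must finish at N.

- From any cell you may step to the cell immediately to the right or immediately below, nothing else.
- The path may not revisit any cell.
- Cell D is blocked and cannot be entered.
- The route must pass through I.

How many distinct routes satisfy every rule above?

6

A right/down-only route from A to N makes exactly 2 down-moves and 3 right-moves in some order.
With no other constraints that would be C(5,2) = 10 routes.
Split at I and multiply the segment counts (each segment already excludes blocked cells): A→I: 3; I→N: 2; product = 6.
That gives 6 routes.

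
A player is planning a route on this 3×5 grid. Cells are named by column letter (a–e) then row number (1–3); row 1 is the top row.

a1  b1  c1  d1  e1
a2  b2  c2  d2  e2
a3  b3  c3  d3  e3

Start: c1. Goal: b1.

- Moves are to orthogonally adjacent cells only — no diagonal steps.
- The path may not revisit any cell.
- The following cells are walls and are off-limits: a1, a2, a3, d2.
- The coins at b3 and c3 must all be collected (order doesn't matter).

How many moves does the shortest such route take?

5

Any route passes through b3 and c3 in some order between c1 and b1. Summing Manhattan distances along each leg and taking the cheapest ordering (c1 → c3 → b3 → b1) gives a lower bound of 2 + 1 + 2 = 5 moves.
A route of 5 moves achieves this: c1 → c2 → c3 → b3 → b2 → b1.
Since 5 matches the lower bound, it is optimal.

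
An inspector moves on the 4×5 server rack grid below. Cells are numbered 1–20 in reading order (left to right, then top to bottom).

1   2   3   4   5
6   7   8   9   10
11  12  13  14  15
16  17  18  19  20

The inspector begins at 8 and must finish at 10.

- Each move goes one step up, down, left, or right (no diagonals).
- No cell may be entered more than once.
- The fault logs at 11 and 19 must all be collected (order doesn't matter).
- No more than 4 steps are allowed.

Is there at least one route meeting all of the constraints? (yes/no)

no

Even ignoring the no-revisit rule, getting from 8 to 10, taking the cheapest ordering 8 → 11 → 19 → 10 needs at least 3 + 4 + 3 = 10 moves (Manhattan distance per leg), which exceeds the 4-move limit.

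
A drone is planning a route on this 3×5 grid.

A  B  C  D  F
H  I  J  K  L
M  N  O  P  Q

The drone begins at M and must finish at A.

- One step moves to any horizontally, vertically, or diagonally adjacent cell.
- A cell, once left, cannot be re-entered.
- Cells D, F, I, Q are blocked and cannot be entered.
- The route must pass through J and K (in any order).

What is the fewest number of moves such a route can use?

6

Any route passes through J and K in some order between M and A. Summing Chebyshev distances along each leg and taking the cheapest ordering (M → J → K → A) gives a lower bound of 2 + 1 + 3 = 6 moves.
A route of 6 moves achieves this: M → N → J → K → C → B → A.
Since 6 matches the lower bound, it is optimal.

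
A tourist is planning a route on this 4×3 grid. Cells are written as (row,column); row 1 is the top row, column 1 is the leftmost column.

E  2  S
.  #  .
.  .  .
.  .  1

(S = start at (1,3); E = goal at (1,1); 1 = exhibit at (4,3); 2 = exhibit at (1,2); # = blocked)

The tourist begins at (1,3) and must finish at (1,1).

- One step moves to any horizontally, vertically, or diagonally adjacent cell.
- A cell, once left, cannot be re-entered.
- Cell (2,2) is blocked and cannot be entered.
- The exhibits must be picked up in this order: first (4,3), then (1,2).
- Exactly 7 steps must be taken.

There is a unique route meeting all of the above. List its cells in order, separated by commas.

The waypoints must appear in the order (4,3), (1,2), with no cell reused.
Route from (1,3): 3× down (reaching (4,3)), 2× up-left (reaching (2,1)), up-right to (1,2), left to (1,1) — 7 moves in all.
Check: order respected (1 at step 3, 2 at step 6); 7 moves as required.

(1,3), (2,3), (3,3), (4,3), (3,2), (2,1), (1,2), (1,1)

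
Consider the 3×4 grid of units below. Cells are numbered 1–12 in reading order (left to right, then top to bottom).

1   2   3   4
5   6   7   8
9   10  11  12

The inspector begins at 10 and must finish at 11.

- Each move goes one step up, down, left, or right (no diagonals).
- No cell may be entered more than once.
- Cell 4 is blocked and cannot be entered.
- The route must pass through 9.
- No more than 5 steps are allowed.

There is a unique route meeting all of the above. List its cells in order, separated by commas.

10, 9, 5, 6, 7, 11

The budget equals the shortest possible length, so every move has to be on a shortest route through the required cells.
Route from 10: left to 9, up to 5, 2× right (reaching 7), down to 11 — 5 moves in all.
Check: all required cells visited; 5 ≤ 5 moves.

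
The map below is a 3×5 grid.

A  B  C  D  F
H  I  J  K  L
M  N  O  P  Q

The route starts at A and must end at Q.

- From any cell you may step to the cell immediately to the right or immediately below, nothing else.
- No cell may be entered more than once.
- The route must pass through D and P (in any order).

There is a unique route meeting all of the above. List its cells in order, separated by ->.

A -> B -> C -> D -> K -> P -> Q

Moves only go right or down, so the column and row indices never decrease.
Route from A: right 3 to D, down 2 to P, right 1 to Q — 6 moves in all.
Check: all required cells visited.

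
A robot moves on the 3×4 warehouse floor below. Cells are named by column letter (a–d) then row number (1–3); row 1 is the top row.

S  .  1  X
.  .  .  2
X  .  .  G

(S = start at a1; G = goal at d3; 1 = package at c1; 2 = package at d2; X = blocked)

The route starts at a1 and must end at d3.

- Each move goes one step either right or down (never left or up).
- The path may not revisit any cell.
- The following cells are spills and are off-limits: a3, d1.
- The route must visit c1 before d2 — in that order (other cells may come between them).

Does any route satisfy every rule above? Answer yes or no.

yes

One route that works: a1 → b1 → c1 → c2 → d2 → d3.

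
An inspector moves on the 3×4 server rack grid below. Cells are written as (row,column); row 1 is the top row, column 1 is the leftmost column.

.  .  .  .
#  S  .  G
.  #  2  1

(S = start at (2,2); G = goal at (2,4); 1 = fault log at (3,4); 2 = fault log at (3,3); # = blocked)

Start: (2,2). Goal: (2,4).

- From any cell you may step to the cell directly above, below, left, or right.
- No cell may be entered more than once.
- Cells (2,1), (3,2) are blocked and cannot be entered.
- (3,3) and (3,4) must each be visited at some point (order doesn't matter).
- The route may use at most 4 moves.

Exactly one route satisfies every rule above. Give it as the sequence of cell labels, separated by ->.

(2,2) -> (2,3) -> (3,3) -> (3,4) -> (2,4)

The budget equals the shortest possible length, so every move has to be on a shortest route through the required cells.
Route from (2,2): right 1 to (2,3), down 1 to (3,3), right 1 to (3,4), up 1 to (2,4) — 4 moves in all.
Check: all required cells visited; 4 ≤ 4 moves.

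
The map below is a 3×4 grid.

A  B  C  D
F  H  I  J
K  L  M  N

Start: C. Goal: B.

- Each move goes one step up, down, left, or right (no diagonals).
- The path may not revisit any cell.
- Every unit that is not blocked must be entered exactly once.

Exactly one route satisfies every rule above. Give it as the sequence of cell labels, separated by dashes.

Need to visit all 12 open cells exactly once, starting at C and ending at B.
Route from C: right to D, 2× down (reaching N), left to M, up to I, left to H, down to L, left to K, 2× up (reaching A), right to B — 11 moves in all.
Check: all 12 open cells covered.

C - D - J - N - M - I - H - L - K - F - A - B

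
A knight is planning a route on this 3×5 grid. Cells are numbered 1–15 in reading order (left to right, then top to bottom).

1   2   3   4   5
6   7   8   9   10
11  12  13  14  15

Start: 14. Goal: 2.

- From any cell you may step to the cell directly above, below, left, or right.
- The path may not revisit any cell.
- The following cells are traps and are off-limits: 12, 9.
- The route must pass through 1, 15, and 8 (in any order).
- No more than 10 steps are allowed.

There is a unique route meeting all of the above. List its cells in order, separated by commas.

Any route must reach 1, 15, and 8 and still end at 2 within 10 moves, so the order of the required stops is forced.
Route from 14: right 1 to 15, up 2 to 5, left 2 to 3, down 1 to 8, left 2 to 6, up 1 to 1, right 1 to 2 — 10 moves in all.
Check: all required cells visited; 10 ≤ 10 moves.

14, 15, 10, 5, 4, 3, 8, 7, 6, 1, 2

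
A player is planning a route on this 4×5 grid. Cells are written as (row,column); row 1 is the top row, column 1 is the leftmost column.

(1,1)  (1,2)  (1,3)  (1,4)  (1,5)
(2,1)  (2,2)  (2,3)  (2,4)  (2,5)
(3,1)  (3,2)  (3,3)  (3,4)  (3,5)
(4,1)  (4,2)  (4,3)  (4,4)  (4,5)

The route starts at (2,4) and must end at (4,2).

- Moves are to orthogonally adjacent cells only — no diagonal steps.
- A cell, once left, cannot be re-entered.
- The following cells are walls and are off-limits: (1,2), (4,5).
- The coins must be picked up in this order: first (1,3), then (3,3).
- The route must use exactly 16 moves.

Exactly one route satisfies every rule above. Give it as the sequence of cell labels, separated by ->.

(2,4) -> (2,3) -> (1,3) -> (1,4) -> (1,5) -> (2,5) -> (3,5) -> (3,4) -> (4,4) -> (4,3) -> (3,3) -> (3,2) -> (2,2) -> (2,1) -> (3,1) -> (4,1) -> (4,2)

The waypoints must appear in the order (1,3), (3,3), with no cell reused.
Route from (2,4): left 1 to (2,3), up 1 to (1,3), right 2 to (1,5), down 2 to (3,5), left 1 to (3,4), down 1 to (4,4), left 1 to (4,3), up 1 to (3,3), left 1 to (3,2), up 1 to (2,2), left 1 to (2,1), down 2 to (4,1), right 1 to (4,2) — 16 moves in all.
Check: order respected ((1,3) at step 2, (3,3) at step 10); 16 moves as required.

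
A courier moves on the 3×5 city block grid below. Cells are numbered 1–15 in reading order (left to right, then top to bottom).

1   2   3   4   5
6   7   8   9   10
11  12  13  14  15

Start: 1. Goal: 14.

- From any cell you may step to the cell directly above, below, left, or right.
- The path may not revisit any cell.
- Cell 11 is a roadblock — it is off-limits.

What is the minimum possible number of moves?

5

The Manhattan distance from 1 to 14 is |1−3| + |1−4| = 5, so at least 5 moves are needed.
A route of 5 moves achieves this: 1 → 6 → 7 → 12 → 13 → 14.
Since 5 matches the lower bound, it is optimal.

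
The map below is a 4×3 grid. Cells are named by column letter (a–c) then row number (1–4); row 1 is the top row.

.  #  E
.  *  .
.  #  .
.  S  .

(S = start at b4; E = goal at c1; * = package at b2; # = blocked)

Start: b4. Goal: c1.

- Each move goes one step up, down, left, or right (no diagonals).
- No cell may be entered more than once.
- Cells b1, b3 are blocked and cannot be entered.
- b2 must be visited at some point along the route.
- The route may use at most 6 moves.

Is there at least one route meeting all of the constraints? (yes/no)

yes

One route that works: b4 → a4 → a3 → a2 → b2 → c2 → c1.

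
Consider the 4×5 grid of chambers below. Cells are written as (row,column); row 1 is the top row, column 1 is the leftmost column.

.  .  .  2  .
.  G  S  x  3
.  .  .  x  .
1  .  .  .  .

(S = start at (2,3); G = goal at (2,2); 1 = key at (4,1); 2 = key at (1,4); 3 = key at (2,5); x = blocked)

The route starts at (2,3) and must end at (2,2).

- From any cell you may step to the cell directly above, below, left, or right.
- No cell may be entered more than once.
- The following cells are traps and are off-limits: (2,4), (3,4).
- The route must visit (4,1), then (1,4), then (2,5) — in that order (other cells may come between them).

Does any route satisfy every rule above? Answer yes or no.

no

Ignoring the required order, 8 revisit-free routes from (2,3) to (2,2) pass through all of (4,1), (1,4), and (2,5); the waypoint orders that occur are (1,4) → (2,5) → (4,1) (5); (4,1) → (2,5) → (1,4) (2); (2,5) → (1,4) → (4,1) (1) — never (4,1) → (1,4) → (2,5).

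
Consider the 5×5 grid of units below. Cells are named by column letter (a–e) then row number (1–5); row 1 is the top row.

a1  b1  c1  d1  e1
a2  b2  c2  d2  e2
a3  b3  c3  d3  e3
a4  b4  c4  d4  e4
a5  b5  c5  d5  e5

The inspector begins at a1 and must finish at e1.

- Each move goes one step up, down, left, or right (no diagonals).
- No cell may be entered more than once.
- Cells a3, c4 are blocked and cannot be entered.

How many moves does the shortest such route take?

The Manhattan distance from a1 to e1 is |1−1| + |1−5| = 4, so at least 4 moves are needed.
A route of 4 moves achieves this: a1 → b1 → c1 → d1 → e1.
Since 4 matches the lower bound, it is optimal.

4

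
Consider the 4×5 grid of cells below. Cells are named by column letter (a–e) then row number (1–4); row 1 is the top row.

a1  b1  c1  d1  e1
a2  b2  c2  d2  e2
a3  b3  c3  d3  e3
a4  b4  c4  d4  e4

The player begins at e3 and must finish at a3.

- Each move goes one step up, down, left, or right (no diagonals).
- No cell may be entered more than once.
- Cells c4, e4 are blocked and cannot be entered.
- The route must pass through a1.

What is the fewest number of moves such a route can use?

8

Any route passes through a1 somewhere between e3 and a3. Summing Manhattan distances along the two legs (e3 → a1 → a3) gives a lower bound of 6 + 2 = 8 moves.
A route of 8 moves achieves this: e3 → e2 → e1 → d1 → c1 → b1 → a1 → a2 → a3.
Since 8 matches the lower bound, it is optimal.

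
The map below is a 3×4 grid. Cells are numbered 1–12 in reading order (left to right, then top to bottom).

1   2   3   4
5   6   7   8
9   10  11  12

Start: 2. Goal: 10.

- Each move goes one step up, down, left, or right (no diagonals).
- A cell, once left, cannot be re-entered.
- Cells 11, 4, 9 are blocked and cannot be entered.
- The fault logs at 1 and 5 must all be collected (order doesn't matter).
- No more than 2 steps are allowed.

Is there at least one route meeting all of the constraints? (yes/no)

Even ignoring the no-revisit rule, getting from 2 to 10, taking the cheapest ordering 2 → 1 → 5 → 10 needs at least 1 + 1 + 2 = 4 moves (Manhattan distance per leg), which exceeds the 2-move limit.

no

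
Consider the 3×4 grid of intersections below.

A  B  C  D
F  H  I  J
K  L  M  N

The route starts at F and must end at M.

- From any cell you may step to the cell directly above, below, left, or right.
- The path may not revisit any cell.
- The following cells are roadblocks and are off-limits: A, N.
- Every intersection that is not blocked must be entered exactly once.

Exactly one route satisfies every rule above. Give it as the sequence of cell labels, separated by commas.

F, K, L, H, B, C, D, J, I, M

Need to visit all 10 open cells exactly once, starting at F and ending at M.
Cell D has only two open neighbours (J and C), so the path must pass straight through it: one of those is the cell it's entered from and the other is where it exits.
Route from F: down to K, right to L, 2× up (reaching B), 2× right (reaching D), down to J, left to I, down to M — 9 moves in all.
Check: all 10 open cells covered.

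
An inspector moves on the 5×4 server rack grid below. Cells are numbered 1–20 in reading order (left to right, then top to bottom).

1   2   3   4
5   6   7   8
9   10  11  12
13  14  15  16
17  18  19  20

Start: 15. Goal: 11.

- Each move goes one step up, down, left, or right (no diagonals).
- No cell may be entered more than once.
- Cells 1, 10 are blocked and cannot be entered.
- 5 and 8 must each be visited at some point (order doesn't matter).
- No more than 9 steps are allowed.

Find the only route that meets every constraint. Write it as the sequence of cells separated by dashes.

The budget equals the shortest possible length, so every move has to be on a shortest route through the required cells.
Route from 15: 2× left (reaching 13), 2× up (reaching 5), 3× right (reaching 8), down to 12, left to 11 — 9 moves in all.
Check: all required cells visited; 9 ≤ 9 moves.

15 - 14 - 13 - 9 - 5 - 6 - 7 - 8 - 12 - 11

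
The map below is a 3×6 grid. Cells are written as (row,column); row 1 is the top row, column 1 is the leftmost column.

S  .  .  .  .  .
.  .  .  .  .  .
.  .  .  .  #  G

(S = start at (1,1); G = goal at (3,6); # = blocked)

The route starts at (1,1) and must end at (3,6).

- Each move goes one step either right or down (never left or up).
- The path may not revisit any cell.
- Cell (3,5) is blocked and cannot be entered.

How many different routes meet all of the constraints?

A right/down-only route from (1,1) to (3,6) makes exactly 2 down-moves and 5 right-moves in some order.
With no other constraints that would be C(7,2) = 21 routes.
Subtract routes through each blocked cell (inclusion–exclusion for overlaps): − through (3,5): 15 → 6.
That gives 6 routes.

6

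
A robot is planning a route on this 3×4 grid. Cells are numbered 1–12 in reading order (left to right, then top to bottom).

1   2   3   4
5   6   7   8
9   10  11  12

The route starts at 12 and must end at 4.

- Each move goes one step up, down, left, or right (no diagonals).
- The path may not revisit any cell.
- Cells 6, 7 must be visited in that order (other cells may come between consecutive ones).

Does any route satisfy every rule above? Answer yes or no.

yes

One route that works: 12 → 11 → 10 → 6 → 7 → 3 → 4.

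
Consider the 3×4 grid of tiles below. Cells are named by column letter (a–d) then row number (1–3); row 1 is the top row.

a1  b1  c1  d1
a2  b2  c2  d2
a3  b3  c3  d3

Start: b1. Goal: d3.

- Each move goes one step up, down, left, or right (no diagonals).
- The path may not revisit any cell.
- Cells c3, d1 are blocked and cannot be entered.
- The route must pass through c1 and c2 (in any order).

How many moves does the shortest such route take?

Any route passes through c1 and c2 in some order between b1 and d3. Summing Manhattan distances along each leg and taking the cheapest ordering (b1 → c1 → c2 → d3) gives a lower bound of 1 + 1 + 2 = 4 moves.
A route of 4 moves achieves this: b1 → c1 → c2 → d2 → d3.
Since 4 matches the lower bound, it is optimal.

4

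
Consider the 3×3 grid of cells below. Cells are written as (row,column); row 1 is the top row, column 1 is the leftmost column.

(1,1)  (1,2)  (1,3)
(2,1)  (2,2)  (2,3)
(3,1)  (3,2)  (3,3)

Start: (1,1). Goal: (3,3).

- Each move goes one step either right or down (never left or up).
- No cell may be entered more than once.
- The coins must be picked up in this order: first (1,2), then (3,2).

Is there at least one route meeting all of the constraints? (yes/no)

One route that works: (1,1) → (1,2) → (2,2) → (3,2) → (3,3).

yes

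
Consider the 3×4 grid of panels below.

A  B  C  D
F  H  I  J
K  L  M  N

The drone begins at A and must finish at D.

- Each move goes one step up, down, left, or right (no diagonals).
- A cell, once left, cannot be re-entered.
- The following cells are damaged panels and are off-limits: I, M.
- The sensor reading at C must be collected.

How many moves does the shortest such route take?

Any route passes through C somewhere between A and D. Summing Manhattan distances along the two legs (A → C → D) gives a lower bound of 2 + 1 = 3 moves.
A route of 3 moves achieves this: A → B → C → D.
Since 3 matches the lower bound, it is optimal.

3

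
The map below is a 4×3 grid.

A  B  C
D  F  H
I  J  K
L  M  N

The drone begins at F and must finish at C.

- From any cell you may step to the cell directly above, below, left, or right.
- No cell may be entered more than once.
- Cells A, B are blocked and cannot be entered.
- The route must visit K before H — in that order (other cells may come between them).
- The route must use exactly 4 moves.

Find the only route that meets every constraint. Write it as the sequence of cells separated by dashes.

F - J - K - H - C

The waypoints must appear in the order K, H, with no cell reused.
Route from F: down to J, right to K, 2× up (reaching C) — 4 moves in all.
Check: order respected (K at step 2, H at step 3); 4 moves as required.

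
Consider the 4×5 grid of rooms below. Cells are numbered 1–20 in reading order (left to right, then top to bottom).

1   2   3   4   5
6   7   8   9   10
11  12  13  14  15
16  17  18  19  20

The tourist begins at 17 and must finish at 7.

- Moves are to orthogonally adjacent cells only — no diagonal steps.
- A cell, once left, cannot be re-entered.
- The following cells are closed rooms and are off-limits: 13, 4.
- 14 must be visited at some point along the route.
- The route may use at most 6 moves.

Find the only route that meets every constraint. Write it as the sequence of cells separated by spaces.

The budget equals the shortest possible length, so every move has to be on a shortest route through the required cells.
Route from 17: right 2 to 19, up 2 to 9, left 2 to 7 — 6 moves in all.
Check: all required cells visited; 6 ≤ 6 moves.

17 18 19 14 9 8 7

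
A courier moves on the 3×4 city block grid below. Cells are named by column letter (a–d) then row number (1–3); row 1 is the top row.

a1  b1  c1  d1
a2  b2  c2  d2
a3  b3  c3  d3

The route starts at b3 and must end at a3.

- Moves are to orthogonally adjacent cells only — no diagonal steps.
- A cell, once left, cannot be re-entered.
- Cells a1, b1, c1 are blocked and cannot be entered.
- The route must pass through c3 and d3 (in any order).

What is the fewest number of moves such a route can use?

Any route passes through c3 and d3 in some order between b3 and a3. Summing Manhattan distances along each leg and taking the cheapest ordering (b3 → d3 → c3 → a3) gives a lower bound of 2 + 1 + 2 = 5 moves.
The shortest route satisfying every rule uses 7 moves: b3 → c3 → d3 → d2 → c2 → b2 → a2 → a3.
The bound of 5 isn't tight here; checking systematically, no route of length 5 through 6 satisfies every constraint, so 7 is the minimum.

7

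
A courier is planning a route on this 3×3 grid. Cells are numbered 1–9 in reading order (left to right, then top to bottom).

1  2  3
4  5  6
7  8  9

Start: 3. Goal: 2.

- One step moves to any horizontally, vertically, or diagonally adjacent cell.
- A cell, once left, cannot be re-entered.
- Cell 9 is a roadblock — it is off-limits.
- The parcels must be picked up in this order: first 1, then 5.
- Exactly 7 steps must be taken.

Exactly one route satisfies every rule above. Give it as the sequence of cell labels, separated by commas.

3, 6, 8, 7, 4, 1, 5, 2

The waypoints must appear in the order 1, 5, with no cell reused.
Route from 3: down 1 to 6, down-left 1 to 8, left 1 to 7, up 2 to 1, down-right 1 to 5, up 1 to 2 — 7 moves in all.
Check: order respected (1 at step 5, 5 at step 6); 7 moves as required.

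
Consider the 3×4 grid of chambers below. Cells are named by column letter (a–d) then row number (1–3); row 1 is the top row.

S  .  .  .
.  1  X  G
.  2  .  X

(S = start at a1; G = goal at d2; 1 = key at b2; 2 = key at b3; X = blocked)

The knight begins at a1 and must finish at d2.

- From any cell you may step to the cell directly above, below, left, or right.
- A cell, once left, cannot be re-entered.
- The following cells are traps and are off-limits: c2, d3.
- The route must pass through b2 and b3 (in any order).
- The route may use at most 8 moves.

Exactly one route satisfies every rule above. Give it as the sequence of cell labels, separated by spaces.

The 8-move cap with required stops at b2, b3 leaves no slack for detours.
Route from a1: 2× down (reaching a3), right to b3, 2× up (reaching b1), 2× right (reaching d1), down to d2 — 8 moves in all.
Check: all required cells visited; 8 ≤ 8 moves.

a1 a2 a3 b3 b2 b1 c1 d1 d2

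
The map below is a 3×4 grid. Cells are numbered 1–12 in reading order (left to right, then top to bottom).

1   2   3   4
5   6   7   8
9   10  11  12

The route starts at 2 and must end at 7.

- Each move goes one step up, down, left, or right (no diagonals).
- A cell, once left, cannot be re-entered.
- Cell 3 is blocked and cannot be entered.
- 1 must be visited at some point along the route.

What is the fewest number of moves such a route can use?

Any route passes through 1 somewhere between 2 and 7. Summing Manhattan distances along the two legs (2 → 1 → 7) gives a lower bound of 1 + 3 = 4 moves.
A route of 4 moves achieves this: 2 → 1 → 5 → 6 → 7.
Since 4 matches the lower bound, it is optimal.

4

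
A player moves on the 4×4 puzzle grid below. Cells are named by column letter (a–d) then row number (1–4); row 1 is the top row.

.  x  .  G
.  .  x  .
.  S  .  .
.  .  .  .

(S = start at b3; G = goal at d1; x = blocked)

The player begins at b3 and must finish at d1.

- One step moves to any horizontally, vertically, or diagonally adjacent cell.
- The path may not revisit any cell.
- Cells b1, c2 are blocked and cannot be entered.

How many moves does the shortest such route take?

3

With diagonal moves allowed, the Chebyshev distance max(|Δrow|,|Δcol|) from b3 to d1 is 2, so at least 2 moves are needed.
That bound ignores the blocked cells. Measuring each leg by the fewest moves that actually steer around them (b3→d1: 3) raises the lower bound to 3.
A route of 3 moves exists: b3 → b2 → c1 → d1.
Since 3 matches that lower bound, it is optimal.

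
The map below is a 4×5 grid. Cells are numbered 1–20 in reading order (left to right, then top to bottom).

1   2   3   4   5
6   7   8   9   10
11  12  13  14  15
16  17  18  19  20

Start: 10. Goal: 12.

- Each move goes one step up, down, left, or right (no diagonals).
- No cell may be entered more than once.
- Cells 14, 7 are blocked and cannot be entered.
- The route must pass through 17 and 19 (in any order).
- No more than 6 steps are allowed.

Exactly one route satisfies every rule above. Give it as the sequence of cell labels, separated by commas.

Any route must reach 17 and 19 and still end at 12 within 6 moves, so the order of the required stops is forced.
Route from 10: 2× down (reaching 20), 3× left (reaching 17), up to 12 — 6 moves in all.
Check: all required cells visited; 6 ≤ 6 moves.

10, 15, 20, 19, 18, 17, 12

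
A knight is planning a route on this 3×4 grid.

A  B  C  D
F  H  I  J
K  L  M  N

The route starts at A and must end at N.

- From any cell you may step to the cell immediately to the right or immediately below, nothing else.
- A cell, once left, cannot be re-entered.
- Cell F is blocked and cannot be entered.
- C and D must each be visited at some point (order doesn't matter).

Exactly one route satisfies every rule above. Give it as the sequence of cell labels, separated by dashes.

A - B - C - D - J - N

Moves only go right or down, so the column and row indices never decrease.
Route from A: right 3 to D, down 2 to N — 5 moves in all.
Check: all required cells visited.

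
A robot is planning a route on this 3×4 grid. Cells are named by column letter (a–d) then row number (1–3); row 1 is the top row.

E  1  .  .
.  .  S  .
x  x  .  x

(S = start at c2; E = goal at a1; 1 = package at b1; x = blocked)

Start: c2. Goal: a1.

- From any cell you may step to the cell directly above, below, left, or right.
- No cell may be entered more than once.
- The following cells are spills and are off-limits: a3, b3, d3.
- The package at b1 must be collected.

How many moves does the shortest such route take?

3

Any route passes through b1 somewhere between c2 and a1. Summing Manhattan distances along the two legs (c2 → b1 → a1) gives a lower bound of 2 + 1 = 3 moves.
A route of 3 moves achieves this: c2 → c1 → b1 → a1.
Since 3 matches the lower bound, it is optimal.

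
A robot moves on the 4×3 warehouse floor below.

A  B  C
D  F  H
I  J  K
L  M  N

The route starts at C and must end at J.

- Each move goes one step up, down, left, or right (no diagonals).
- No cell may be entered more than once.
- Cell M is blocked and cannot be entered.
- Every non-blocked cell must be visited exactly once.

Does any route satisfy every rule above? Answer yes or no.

Cell L has only one open neighbour but is neither the start nor the goal, so a Hamiltonian route would have to both enter and leave it through the same neighbour — impossible without revisiting.

no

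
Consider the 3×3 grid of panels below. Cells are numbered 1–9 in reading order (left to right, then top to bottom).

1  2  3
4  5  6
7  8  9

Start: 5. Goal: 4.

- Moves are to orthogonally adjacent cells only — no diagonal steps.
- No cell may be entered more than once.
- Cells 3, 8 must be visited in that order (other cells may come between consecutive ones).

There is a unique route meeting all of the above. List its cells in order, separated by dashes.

5 - 2 - 3 - 6 - 9 - 8 - 7 - 4

The waypoints must appear in the order 3, 8, with no cell reused.
Route from 5: up to 2, right to 3, 2× down (reaching 9), 2× left (reaching 7), up to 4 — 7 moves in all.
Check: order respected (3 at step 2, 8 at step 5).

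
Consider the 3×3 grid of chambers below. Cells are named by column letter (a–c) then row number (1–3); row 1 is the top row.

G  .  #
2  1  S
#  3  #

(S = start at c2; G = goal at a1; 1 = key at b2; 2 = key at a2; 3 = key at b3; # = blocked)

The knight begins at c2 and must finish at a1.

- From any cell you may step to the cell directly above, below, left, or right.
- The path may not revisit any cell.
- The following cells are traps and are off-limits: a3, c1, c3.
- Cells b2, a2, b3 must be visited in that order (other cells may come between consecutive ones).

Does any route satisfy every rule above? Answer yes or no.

no

b3 must be visited but has only one open neighbour (b2), and it is neither the start nor the goal — the route would have to enter and leave through b2, re-entering it.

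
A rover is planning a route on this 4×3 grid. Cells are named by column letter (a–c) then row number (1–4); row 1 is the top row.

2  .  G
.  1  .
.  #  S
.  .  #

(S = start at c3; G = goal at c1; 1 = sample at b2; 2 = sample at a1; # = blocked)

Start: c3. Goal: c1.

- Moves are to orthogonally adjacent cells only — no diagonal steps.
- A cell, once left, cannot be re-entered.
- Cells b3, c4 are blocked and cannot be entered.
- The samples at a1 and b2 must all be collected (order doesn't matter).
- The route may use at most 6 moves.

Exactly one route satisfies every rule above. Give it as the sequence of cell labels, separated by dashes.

Any route must reach a1 and b2 and still end at c1 within 6 moves, so the order of the required stops is forced.
Route from c3: up to c2, 2× left (reaching a2), up to a1, 2× right (reaching c1) — 6 moves in all.
Check: all required cells visited; 6 ≤ 6 moves.

c3 - c2 - b2 - a2 - a1 - b1 - c1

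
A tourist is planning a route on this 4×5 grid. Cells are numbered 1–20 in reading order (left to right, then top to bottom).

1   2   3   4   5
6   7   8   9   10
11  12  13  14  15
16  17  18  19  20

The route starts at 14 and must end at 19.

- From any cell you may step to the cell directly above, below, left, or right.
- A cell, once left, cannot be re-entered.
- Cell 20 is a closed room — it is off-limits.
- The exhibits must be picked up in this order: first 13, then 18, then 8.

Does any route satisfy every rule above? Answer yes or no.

Ignoring the required order, 153 revisit-free routes from 14 to 19 pass through all of 13, 18, and 8; the waypoint orders that occur are 8 → 13 → 18 (120); 13 → 8 → 18 (33) — never 13 → 18 → 8.

no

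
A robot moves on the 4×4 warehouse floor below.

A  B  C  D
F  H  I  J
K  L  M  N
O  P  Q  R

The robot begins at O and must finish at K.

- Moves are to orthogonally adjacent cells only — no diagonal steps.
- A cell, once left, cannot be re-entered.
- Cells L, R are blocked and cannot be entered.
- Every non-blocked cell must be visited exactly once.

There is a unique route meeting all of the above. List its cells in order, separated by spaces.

O P Q M N J D C I H B A F K

Need to visit all 14 open cells exactly once, starting at O and ending at K.
Cell Q has only two open neighbours (M and P), so the path must pass straight through it: one of those is the cell it's entered from and the other is where it exits.
Route from O: right 2 to Q, up 1 to M, right 1 to N, up 2 to D, left 1 to C, down 1 to I, left 1 to H, up 1 to B, left 1 to A, down 2 to K — 13 moves in all.
Check: all 14 open cells covered.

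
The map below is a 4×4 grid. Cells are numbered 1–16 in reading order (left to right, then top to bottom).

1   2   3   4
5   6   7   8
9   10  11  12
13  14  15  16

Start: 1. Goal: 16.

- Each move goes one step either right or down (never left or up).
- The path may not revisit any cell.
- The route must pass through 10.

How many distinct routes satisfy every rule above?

A right/down-only route from 1 to 16 makes exactly 3 down-moves and 3 right-moves in some order.
With no other constraints that would be C(6,3) = 20 routes.
Split at 10 and multiply the segment counts: 1→10: 3; 10→16: 3; product = 9.
That gives 9 routes.

9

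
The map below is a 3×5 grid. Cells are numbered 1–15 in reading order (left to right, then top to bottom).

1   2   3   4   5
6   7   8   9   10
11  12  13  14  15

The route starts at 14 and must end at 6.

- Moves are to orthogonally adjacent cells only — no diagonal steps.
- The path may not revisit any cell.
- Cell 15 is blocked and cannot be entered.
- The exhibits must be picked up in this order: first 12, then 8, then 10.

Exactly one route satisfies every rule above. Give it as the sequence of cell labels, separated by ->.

The waypoints must appear in the order 12, 8, 10, with no cell reused.
Route from 14: 2× left (reaching 12), up to 7, 3× right (reaching 10), up to 5, 4× left (reaching 1), down to 6 — 12 moves in all.
Check: order respected (12 at step 2, 8 at step 4, 10 at step 6).

14 -> 13 -> 12 -> 7 -> 8 -> 9 -> 10 -> 5 -> 4 -> 3 -> 2 -> 1 -> 6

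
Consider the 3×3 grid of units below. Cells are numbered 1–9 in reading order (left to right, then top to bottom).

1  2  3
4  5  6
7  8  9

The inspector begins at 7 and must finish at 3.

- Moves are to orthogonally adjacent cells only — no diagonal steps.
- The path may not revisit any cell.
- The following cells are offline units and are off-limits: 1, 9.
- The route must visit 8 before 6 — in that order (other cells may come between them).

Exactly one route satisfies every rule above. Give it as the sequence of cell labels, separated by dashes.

The waypoints must appear in the order 8, 6, with no cell reused.
Route from 7: right to 8, up to 5, right to 6, up to 3 — 4 moves in all.
Check: order respected (8 at step 1, 6 at step 3).

7 - 8 - 5 - 6 - 3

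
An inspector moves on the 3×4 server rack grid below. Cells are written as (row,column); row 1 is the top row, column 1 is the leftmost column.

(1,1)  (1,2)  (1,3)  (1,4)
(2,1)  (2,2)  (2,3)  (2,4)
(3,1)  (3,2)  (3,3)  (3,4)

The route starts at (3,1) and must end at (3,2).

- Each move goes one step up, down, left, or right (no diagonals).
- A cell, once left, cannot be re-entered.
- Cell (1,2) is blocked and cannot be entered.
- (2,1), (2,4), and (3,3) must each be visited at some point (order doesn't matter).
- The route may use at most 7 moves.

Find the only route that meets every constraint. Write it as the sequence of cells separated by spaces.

(3,1) (2,1) (2,2) (2,3) (2,4) (3,4) (3,3) (3,2)

The 7-move cap with required stops at (2,1), (2,4), (3,3) leaves no slack for detours.
Route from (3,1): up to (2,1), 3× right (reaching (2,4)), down to (3,4), 2× left (reaching (3,2)) — 7 moves in all.
Check: all required cells visited; 7 ≤ 7 moves.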